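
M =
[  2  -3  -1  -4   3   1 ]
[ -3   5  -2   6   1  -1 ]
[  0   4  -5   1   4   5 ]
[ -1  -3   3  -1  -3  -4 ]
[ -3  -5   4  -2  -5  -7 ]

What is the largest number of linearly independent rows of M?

Row reduce to echelon form.
R2 ← R2 + (3/2)·R1: [0, 1/2, -7/2, 0, 11/2, 1/2]
R4 ← R4 + (1/2)·R1: [0, -9/2, 5/2, -3, -3/2, -7/2]
R5 ← R5 + (3/2)·R1: [0, -19/2, 5/2, -8, -1/2, -11/2]
R3 ← R3 − (8)·R2: [0, 0, 23, 1, -40, 1]
R4 ← R4 + (9)·R2: [0, 0, -29, -3, 48, 1]
R5 ← R5 + (19)·R2: [0, 0, -64, -8, 104, 4]
R4 ← R4 + (29/23)·R3: [0, 0, 0, -40/23, -56/23, 52/23]
R5 ← R5 + (64/23)·R3: [0, 0, 0, -120/23, -168/23, 156/23]
R5 ← R5 − (3)·R4: [0, 0, 0, 0, 0, 0]
Echelon form has 4 nonzero rows, so rank(M) = 4.
The rank gives the maximum number of linearly independent rows: 4.

4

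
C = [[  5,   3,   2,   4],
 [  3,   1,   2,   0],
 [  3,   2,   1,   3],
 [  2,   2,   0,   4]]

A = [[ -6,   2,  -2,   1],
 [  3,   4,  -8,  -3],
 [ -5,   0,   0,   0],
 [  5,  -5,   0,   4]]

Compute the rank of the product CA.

2

First compute CA:
[[-11,   2, -34,  12],
 [-25,  10, -14,   0],
 [ -2,  -1, -22,   9],
 [ 14,  -8, -20,  12]]
Now row reduce the product.
R2 ← R2 − (25/11)·R1: [0, 60/11, 696/11, -300/11]
R3 ← R3 − (2/11)·R1: [0, -15/11, -174/11, 75/11]
R4 ← R4 + (14/11)·R1: [0, -60/11, -696/11, 300/11]
R3 ← R3 + (1/4)·R2: [0, 0, 0, 0]
R4 ← R4 + R2: [0, 0, 0, 0]
2 nonzero rows, so rank(CA) = 2.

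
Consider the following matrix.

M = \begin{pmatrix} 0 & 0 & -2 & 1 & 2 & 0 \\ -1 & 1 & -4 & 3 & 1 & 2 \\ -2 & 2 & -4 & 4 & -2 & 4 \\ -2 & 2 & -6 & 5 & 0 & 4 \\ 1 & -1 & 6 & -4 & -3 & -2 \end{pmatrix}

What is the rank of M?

2

Row reduce to echelon form.
Swap R1 ↔ R2
R3 ← R3 − (2)·R1: [0, 0, 4, -2, -4, 0]
R4 ← R4 − (2)·R1: [0, 0, 2, -1, -2, 0]
R5 ← R5 + R1: [0, 0, 2, -1, -2, 0]
R3 ← R3 + (2)·R2: [0, 0, 0, 0, 0, 0]
R4 ← R4 + R2: [0, 0, 0, 0, 0, 0]
R5 ← R5 + R2: [0, 0, 0, 0, 0, 0]
Echelon form has 2 nonzero rows, so rank(M) = 2.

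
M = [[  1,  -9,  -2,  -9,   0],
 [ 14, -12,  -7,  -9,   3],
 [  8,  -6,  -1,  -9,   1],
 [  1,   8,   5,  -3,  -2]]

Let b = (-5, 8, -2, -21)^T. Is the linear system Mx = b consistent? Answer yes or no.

Row reduce the augmented matrix [M | b].
R2 ← R2 − (14)·R1: [0, 114, 21, 117, 3, 78]
R3 ← R3 − (8)·R1: [0, 66, 15, 63, 1, 38]
R4 ← R4 − R1: [0, 17, 7, 6, -2, -16]
R3 ← R3 − (11/19)·R2: [0, 0, 54/19, -90/19, -14/19, -136/19]
R4 ← R4 − (17/114)·R2: [0, 0, 147/38, -435/38, -93/38, -525/19]
R4 ← R4 − (49/36)·R3: [0, 0, 0, -5, -13/9, -161/9]
The echelon form has 4 nonzero rows, and every pivot lies in the first 5 columns, so rank(M) = rank([M|b]) = 4.
The system is consistent.

yes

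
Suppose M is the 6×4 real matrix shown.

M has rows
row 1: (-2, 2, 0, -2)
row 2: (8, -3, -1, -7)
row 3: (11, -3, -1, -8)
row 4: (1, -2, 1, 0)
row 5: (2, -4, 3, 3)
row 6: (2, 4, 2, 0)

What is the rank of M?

Row reduce to echelon form.
R2 ← R2 + (4)·R1: [0, 5, -1, -15]
R3 ← R3 + (11/2)·R1: [0, 8, -1, -19]
R4 ← R4 + (1/2)·R1: [0, -1, 1, -1]
R5 ← R5 + R1: [0, -2, 3, 1]
R6 ← R6 + R1: [0, 6, 2, -2]
R3 ← R3 − (8/5)·R2: [0, 0, 3/5, 5]
R4 ← R4 + (1/5)·R2: [0, 0, 4/5, -4]
R5 ← R5 + (2/5)·R2: [0, 0, 13/5, -5]
R6 ← R6 − (6/5)·R2: [0, 0, 16/5, 16]
R4 ← R4 − (4/3)·R3: [0, 0, 0, -32/3]
R5 ← R5 − (13/3)·R3: [0, 0, 0, -80/3]
R6 ← R6 − (16/3)·R3: [0, 0, 0, -32/3]
R5 ← R5 − (5/2)·R4: [0, 0, 0, 0]
R6 ← R6 − R4: [0, 0, 0, 0]
Echelon form has 4 nonzero rows, so rank(M) = 4.

4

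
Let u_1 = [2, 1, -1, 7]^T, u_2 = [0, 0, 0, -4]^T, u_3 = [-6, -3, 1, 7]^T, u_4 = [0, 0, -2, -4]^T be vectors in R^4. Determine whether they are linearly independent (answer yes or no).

no

Form the matrix with these vectors as rows and row reduce.
R3 ← R3 + (3)·R1: [0, 0, -2, 28]
Swap R2 ↔ R3
R4 ← R4 − R2: [0, 0, 0, -32]
R4 ← R4 − (8)·R3: [0, 0, 0, 0]
3 nonzero rows, so the 4 vectors span a space of dimension 3.
Since 3 < 4, the vectors are linearly dependent.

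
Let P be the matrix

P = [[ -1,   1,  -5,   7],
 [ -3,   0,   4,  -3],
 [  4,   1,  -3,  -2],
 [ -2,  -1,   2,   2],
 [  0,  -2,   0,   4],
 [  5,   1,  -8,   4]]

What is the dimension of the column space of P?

Row reduce to echelon form.
R2 ← R2 − (3)·R1: [0, -3, 19, -24]
R3 ← R3 + (4)·R1: [0, 5, -23, 26]
R4 ← R4 − (2)·R1: [0, -3, 12, -12]
R6 ← R6 + (5)·R1: [0, 6, -33, 39]
R3 ← R3 + (5/3)·R2: [0, 0, 26/3, -14]
R4 ← R4 − R2: [0, 0, -7, 12]
R5 ← R5 − (2/3)·R2: [0, 0, -38/3, 20]
R6 ← R6 + (2)·R2: [0, 0, 5, -9]
R4 ← R4 + (21/26)·R3: [0, 0, 0, 9/13]
R5 ← R5 + (19/13)·R3: [0, 0, 0, -6/13]
R6 ← R6 − (15/26)·R3: [0, 0, 0, -12/13]
R5 ← R5 + (2/3)·R4: [0, 0, 0, 0]
R6 ← R6 + (4/3)·R4: [0, 0, 0, 0]
Echelon form has 4 nonzero rows, so rank(P) = 4.
The column space has dimension equal to the rank: 4.

4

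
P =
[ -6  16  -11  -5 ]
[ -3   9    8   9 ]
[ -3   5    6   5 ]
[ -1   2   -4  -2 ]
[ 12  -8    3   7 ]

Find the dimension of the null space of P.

0

Row reduce to echelon form.
R2 ← R2 − (1/2)·R1: [0, 1, 27/2, 23/2]
R3 ← R3 − (1/2)·R1: [0, -3, 23/2, 15/2]
R4 ← R4 − (1/6)·R1: [0, -2/3, -13/6, -7/6]
R5 ← R5 + (2)·R1: [0, 24, -19, -3]
R3 ← R3 + (3)·R2: [0, 0, 52, 42]
R4 ← R4 + (2/3)·R2: [0, 0, 41/6, 13/2]
R5 ← R5 − (24)·R2: [0, 0, -343, -279]
R4 ← R4 − (41/312)·R3: [0, 0, 0, 51/52]
R5 ← R5 + (343/52)·R3: [0, 0, 0, -51/26]
R5 ← R5 + (2)·R4: [0, 0, 0, 0]
4 nonzero rows, so rank(P) = 4.
P has 4 columns; by rank–nullity, nullity = 4 − 4 = 0.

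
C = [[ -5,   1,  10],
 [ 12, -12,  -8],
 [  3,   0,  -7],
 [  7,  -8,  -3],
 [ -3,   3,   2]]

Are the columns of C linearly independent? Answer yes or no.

no

Row reduce C to echelon form.
R2 ← R2 + (12/5)·R1: [0, -48/5, 16]
R3 ← R3 + (3/5)·R1: [0, 3/5, -1]
R4 ← R4 + (7/5)·R1: [0, -33/5, 11]
R5 ← R5 − (3/5)·R1: [0, 12/5, -4]
R3 ← R3 + (1/16)·R2: [0, 0, 0]
R4 ← R4 − (11/16)·R2: [0, 0, 0]
R5 ← R5 + (1/4)·R2: [0, 0, 0]
2 pivots among 3 columns.
Only 2 < 3 pivot columns, so the columns are linearly dependent.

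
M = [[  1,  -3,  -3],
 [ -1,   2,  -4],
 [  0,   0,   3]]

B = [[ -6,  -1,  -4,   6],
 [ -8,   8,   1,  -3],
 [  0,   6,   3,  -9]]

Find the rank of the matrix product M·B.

3

First compute MB:
[[ 18, -43, -16,  42],
 [-10,  -7,  -6,  24],
 [  0,  18,   9, -27]]
Now row reduce the product.
R2 ← R2 + (5/9)·R1: [0, -278/9, -134/9, 142/3]
R3 ← R3 + (81/139)·R2: [0, 0, 45/139, 81/139]
3 nonzero rows, so rank(MB) = 3.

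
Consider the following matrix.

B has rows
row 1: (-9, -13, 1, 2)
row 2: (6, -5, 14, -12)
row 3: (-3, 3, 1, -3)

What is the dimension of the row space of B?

Row reduce to echelon form.
R2 ← R2 + (2/3)·R1: [0, -41/3, 44/3, -32/3]
R3 ← R3 − (1/3)·R1: [0, 22/3, 2/3, -11/3]
R3 ← R3 + (22/41)·R2: [0, 0, 350/41, -385/41]
Echelon form has 3 nonzero rows, so rank(B) = 3.
The row space has dimension equal to the rank: 3.

3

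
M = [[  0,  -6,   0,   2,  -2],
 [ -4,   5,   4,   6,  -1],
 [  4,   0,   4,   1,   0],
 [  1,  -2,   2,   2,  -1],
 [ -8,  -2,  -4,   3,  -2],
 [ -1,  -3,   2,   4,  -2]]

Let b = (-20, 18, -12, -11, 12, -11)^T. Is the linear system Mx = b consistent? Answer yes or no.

yes

Row reduce the augmented matrix [M | b].
Swap R1 ↔ R2
R3 ← R3 + R1: [0, 5, 8, 7, -1, 6]
R4 ← R4 + (1/4)·R1: [0, -3/4, 3, 7/2, -5/4, -13/2]
R5 ← R5 − (2)·R1: [0, -12, -12, -9, 0, -24]
R6 ← R6 − (1/4)·R1: [0, -17/4, 1, 5/2, -7/4, -31/2]
R3 ← R3 + (5/6)·R2: [0, 0, 8, 26/3, -8/3, -32/3]
R4 ← R4 − (1/8)·R2: [0, 0, 3, 13/4, -1, -4]
R5 ← R5 − (2)·R2: [0, 0, -12, -13, 4, 16]
R6 ← R6 − (17/24)·R2: [0, 0, 1, 13/12, -1/3, -4/3]
R4 ← R4 − (3/8)·R3: [0, 0, 0, 0, 0, 0]
R5 ← R5 + (3/2)·R3: [0, 0, 0, 0, 0, 0]
R6 ← R6 − (1/8)·R3: [0, 0, 0, 0, 0, 0]
The echelon form has 3 nonzero rows, and every pivot lies in the first 5 columns, so rank(M) = rank([M|b]) = 3.
The system is consistent.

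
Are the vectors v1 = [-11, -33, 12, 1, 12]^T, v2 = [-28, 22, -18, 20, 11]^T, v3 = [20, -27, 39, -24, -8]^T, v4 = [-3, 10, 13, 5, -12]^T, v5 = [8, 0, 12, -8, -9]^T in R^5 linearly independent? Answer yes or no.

Form the matrix with these vectors as rows and row reduce.
R2 ← R2 − (28/11)·R1: [0, 106, -534/11, 192/11, -215/11]
R3 ← R3 + (20/11)·R1: [0, -87, 669/11, -244/11, 152/11]
R4 ← R4 − (3/11)·R1: [0, 19, 107/11, 52/11, -168/11]
R5 ← R5 + (8/11)·R1: [0, -24, 228/11, -80/11, -3/11]
R3 ← R3 + (87/106)·R2: [0, 0, 12228/583, -4580/583, -2593/1166]
R4 ← R4 − (19/106)·R2: [0, 0, 10744/583, 932/583, -13723/1166]
R5 ← R5 + (12/53)·R2: [0, 0, 516/53, -176/53, -249/53]
R4 ← R4 − (2686/3057)·R3: [0, 0, 0, 25988/3057, -60011/6114]
R5 ← R5 − (473/1019)·R3: [0, 0, 0, 332/1019, -7471/2038]
R5 ← R5 − (249/6497)·R4: [0, 0, 0, 0, -21373/6497]
5 nonzero rows, so the 5 vectors span a space of dimension 5.
Since 5 = 5, the vectors are linearly independent.

yes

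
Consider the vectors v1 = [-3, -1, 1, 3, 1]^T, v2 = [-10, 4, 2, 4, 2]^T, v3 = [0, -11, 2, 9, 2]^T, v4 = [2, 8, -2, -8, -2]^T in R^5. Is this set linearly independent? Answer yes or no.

Form the matrix with these vectors as rows and row reduce.
R2 ← R2 − (10/3)·R1: [0, 22/3, -4/3, -6, -4/3]
R4 ← R4 + (2/3)·R1: [0, 22/3, -4/3, -6, -4/3]
R3 ← R3 + (3/2)·R2: [0, 0, 0, 0, 0]
R4 ← R4 − R2: [0, 0, 0, 0, 0]
2 nonzero rows, so the 4 vectors span a space of dimension 2.
Since 2 < 4, the vectors are linearly dependent.

no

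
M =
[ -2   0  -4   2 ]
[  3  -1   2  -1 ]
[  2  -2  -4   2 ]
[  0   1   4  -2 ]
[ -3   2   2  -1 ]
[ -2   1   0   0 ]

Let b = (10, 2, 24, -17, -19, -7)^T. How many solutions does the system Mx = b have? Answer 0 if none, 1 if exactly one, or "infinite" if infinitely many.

Row reduce the augmented matrix [M | b].
R2 ← R2 + (3/2)·R1: [0, -1, -4, 2, 17]
R3 ← R3 + R1: [0, -2, -8, 4, 34]
R5 ← R5 − (3/2)·R1: [0, 2, 8, -4, -34]
R6 ← R6 − R1: [0, 1, 4, -2, -17]
R3 ← R3 − (2)·R2: [0, 0, 0, 0, 0]
R4 ← R4 + R2: [0, 0, 0, 0, 0]
R5 ← R5 + (2)·R2: [0, 0, 0, 0, 0]
R6 ← R6 + R2: [0, 0, 0, 0, 0]
The echelon form has 2 nonzero rows, and every pivot lies in the first 4 columns, so rank(M) = rank([M|b]) = 2.
The system is consistent.
rank = 2 < 4 unknowns, so there are infinitely many solutions.

infinite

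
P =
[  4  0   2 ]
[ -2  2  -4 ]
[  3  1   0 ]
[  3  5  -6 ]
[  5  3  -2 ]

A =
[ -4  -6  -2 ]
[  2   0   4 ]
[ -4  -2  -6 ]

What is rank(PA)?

First compute PA:
[[-24, -28, -20],
 [ 28,  20,  36],
 [-10, -18,  -2],
 [ 22,  -6,  50],
 [ -6, -26,  14]]
Now row reduce the product.
R2 ← R2 + (7/6)·R1: [0, -38/3, 38/3]
R3 ← R3 − (5/12)·R1: [0, -19/3, 19/3]
R4 ← R4 + (11/12)·R1: [0, -95/3, 95/3]
R5 ← R5 − (1/4)·R1: [0, -19, 19]
R3 ← R3 − (1/2)·R2: [0, 0, 0]
R4 ← R4 − (5/2)·R2: [0, 0, 0]
R5 ← R5 − (3/2)·R2: [0, 0, 0]
2 nonzero rows, so rank(PA) = 2.

2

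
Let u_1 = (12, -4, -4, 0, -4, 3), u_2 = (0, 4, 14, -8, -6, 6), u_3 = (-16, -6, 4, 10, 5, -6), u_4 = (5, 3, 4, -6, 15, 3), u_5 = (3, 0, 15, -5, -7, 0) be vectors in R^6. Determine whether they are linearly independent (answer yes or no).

Form the matrix with these vectors as rows and row reduce.
R3 ← R3 + (4/3)·R1: [0, -34/3, -4/3, 10, -1/3, -2]
R4 ← R4 − (5/12)·R1: [0, 14/3, 17/3, -6, 50/3, 7/4]
R5 ← R5 − (1/4)·R1: [0, 1, 16, -5, -6, -3/4]
R3 ← R3 + (17/6)·R2: [0, 0, 115/3, -38/3, -52/3, 15]
R4 ← R4 − (7/6)·R2: [0, 0, -32/3, 10/3, 71/3, -21/4]
R5 ← R5 − (1/4)·R2: [0, 0, 25/2, -3, -9/2, -9/4]
R4 ← R4 + (32/115)·R3: [0, 0, 0, -22/115, 2167/115, -99/92]
R5 ← R5 − (15/46)·R3: [0, 0, 0, 26/23, 53/46, -657/92]
R5 ← R5 + (65/11)·R4: [0, 0, 0, 0, 225/2, -27/2]
5 nonzero rows, so the 5 vectors span a space of dimension 5.
Since 5 = 5, the vectors are linearly independent.

yes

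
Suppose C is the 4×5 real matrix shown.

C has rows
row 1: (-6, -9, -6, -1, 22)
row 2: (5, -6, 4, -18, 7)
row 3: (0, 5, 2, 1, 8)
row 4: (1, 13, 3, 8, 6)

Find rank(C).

4

Row reduce to echelon form.
R2 ← R2 + (5/6)·R1: [0, -27/2, -1, -113/6, 76/3]
R4 ← R4 + (1/6)·R1: [0, 23/2, 2, 47/6, 29/3]
R3 ← R3 + (10/27)·R2: [0, 0, 44/27, -484/81, 1408/81]
R4 ← R4 + (23/27)·R2: [0, 0, 31/27, -665/81, 2531/81]
R4 ← R4 − (31/44)·R3: [0, 0, 0, -4, 19]
Echelon form has 4 nonzero rows, so rank(C) = 4.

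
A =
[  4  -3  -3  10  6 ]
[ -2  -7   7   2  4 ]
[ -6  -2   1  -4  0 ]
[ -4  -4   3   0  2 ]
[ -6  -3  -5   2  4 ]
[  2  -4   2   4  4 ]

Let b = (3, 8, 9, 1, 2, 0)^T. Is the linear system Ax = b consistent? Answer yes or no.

Row reduce the augmented matrix [A | b].
R2 ← R2 + (1/2)·R1: [0, -17/2, 11/2, 7, 7, 19/2]
R3 ← R3 + (3/2)·R1: [0, -13/2, -7/2, 11, 9, 27/2]
R4 ← R4 + R1: [0, -7, 0, 10, 8, 4]
R5 ← R5 + (3/2)·R1: [0, -15/2, -19/2, 17, 13, 13/2]
R6 ← R6 − (1/2)·R1: [0, -5/2, 7/2, -1, 1, -3/2]
R3 ← R3 − (13/17)·R2: [0, 0, -131/17, 96/17, 62/17, 106/17]
R4 ← R4 − (14/17)·R2: [0, 0, -77/17, 72/17, 38/17, -65/17]
R5 ← R5 − (15/17)·R2: [0, 0, -244/17, 184/17, 116/17, -32/17]
R6 ← R6 − (5/17)·R2: [0, 0, 32/17, -52/17, -18/17, -73/17]
R4 ← R4 − (77/131)·R3: [0, 0, 0, 120/131, 12/131, -981/131]
R5 ← R5 − (244/131)·R3: [0, 0, 0, 40/131, 4/131, -1768/131]
R6 ← R6 + (32/131)·R3: [0, 0, 0, -220/131, -22/131, -363/131]
R5 ← R5 − (1/3)·R4: [0, 0, 0, 0, 0, -11]
R6 ← R6 + (11/6)·R4: [0, 0, 0, 0, 0, -33/2]
R6 ← R6 − (3/2)·R5: [0, 0, 0, 0, 0, 0]
The echelon form has 5 nonzero rows; the last pivot sits in the augmented column, so rank(A) = 4 but rank([A|b]) = 5.
Since the ranks differ, the system is inconsistent.

no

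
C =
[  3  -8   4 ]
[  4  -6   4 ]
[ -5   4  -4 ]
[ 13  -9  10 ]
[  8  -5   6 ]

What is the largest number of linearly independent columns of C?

2

Row reduce to echelon form.
R2 ← R2 − (4/3)·R1: [0, 14/3, -4/3]
R3 ← R3 + (5/3)·R1: [0, -28/3, 8/3]
R4 ← R4 − (13/3)·R1: [0, 77/3, -22/3]
R5 ← R5 − (8/3)·R1: [0, 49/3, -14/3]
R3 ← R3 + (2)·R2: [0, 0, 0]
R4 ← R4 − (11/2)·R2: [0, 0, 0]
R5 ← R5 − (7/2)·R2: [0, 0, 0]
Echelon form has 2 nonzero rows, so rank(C) = 2.
The rank gives the maximum number of linearly independent columns: 2.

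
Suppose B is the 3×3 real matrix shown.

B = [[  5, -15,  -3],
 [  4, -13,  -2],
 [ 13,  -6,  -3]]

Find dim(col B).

3

Row reduce to echelon form.
R2 ← R2 − (4/5)·R1: [0, -1, 2/5]
R3 ← R3 − (13/5)·R1: [0, 33, 24/5]
R3 ← R3 + (33)·R2: [0, 0, 18]
Echelon form has 3 nonzero rows, so rank(B) = 3.
The column space has dimension equal to the rank: 3.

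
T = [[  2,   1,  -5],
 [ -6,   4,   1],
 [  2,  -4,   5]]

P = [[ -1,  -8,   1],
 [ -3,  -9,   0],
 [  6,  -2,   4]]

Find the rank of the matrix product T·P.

First compute TP:
[[-35, -15, -18],
 [  0,  10,  -2],
 [ 40,  10,  22]]
Now row reduce the product.
R3 ← R3 + (8/7)·R1: [0, -50/7, 10/7]
R3 ← R3 + (5/7)·R2: [0, 0, 0]
2 nonzero rows, so rank(TP) = 2.

2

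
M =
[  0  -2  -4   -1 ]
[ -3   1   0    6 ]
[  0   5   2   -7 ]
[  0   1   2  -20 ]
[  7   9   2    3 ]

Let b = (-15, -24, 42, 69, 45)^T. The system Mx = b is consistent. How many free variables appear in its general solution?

Row reduce the augmented matrix [M | b].
Swap R1 ↔ R2
R5 ← R5 + (7/3)·R1: [0, 34/3, 2, 17, -11]
R3 ← R3 + (5/2)·R2: [0, 0, -8, -19/2, 9/2]
R4 ← R4 + (1/2)·R2: [0, 0, 0, -41/2, 123/2]
R5 ← R5 + (17/3)·R2: [0, 0, -62/3, 34/3, -96]
R5 ← R5 − (31/12)·R3: [0, 0, 0, 287/8, -861/8]
R5 ← R5 + (7/4)·R4: [0, 0, 0, 0, 0]
The echelon form has 4 nonzero rows, and every pivot lies in the first 4 columns, so rank(M) = rank([M|b]) = 4.
The system is consistent.
Free variables = (unknowns) − (rank) = 4 − 4 = 0.

0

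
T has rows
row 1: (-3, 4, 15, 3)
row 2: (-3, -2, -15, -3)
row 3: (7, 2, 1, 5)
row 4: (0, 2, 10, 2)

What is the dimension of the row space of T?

3

Row reduce to echelon form.
R2 ← R2 − R1: [0, -6, -30, -6]
R3 ← R3 + (7/3)·R1: [0, 34/3, 36, 12]
R3 ← R3 + (17/9)·R2: [0, 0, -62/3, 2/3]
R4 ← R4 + (1/3)·R2: [0, 0, 0, 0]
Echelon form has 3 nonzero rows, so rank(T) = 3.
The row space has dimension equal to the rank: 3.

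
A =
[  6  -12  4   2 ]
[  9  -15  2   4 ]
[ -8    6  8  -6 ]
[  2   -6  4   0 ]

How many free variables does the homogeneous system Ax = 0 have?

Row reduce to echelon form.
R2 ← R2 − (3/2)·R1: [0, 3, -4, 1]
R3 ← R3 + (4/3)·R1: [0, -10, 40/3, -10/3]
R4 ← R4 − (1/3)·R1: [0, -2, 8/3, -2/3]
R3 ← R3 + (10/3)·R2: [0, 0, 0, 0]
R4 ← R4 + (2/3)·R2: [0, 0, 0, 0]
2 nonzero rows, so rank(A) = 2.
A has 4 columns; by rank–nullity, nullity = 4 − 2 = 2.

2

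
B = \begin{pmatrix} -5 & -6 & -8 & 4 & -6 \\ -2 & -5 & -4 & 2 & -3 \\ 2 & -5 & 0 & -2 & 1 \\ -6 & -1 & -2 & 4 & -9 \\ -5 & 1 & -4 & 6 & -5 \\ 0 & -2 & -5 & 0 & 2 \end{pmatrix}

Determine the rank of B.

4

Row reduce to echelon form.
R2 ← R2 − (2/5)·R1: [0, -13/5, -4/5, 2/5, -3/5]
R3 ← R3 + (2/5)·R1: [0, -37/5, -16/5, -2/5, -7/5]
R4 ← R4 − (6/5)·R1: [0, 31/5, 38/5, -4/5, -9/5]
R5 ← R5 − R1: [0, 7, 4, 2, 1]
R3 ← R3 − (37/13)·R2: [0, 0, -12/13, -20/13, 4/13]
R4 ← R4 + (31/13)·R2: [0, 0, 74/13, 2/13, -42/13]
R5 ← R5 + (35/13)·R2: [0, 0, 24/13, 40/13, -8/13]
R6 ← R6 − (10/13)·R2: [0, 0, -57/13, -4/13, 32/13]
R4 ← R4 + (37/6)·R3: [0, 0, 0, -28/3, -4/3]
R5 ← R5 + (2)·R3: [0, 0, 0, 0, 0]
R6 ← R6 − (19/4)·R3: [0, 0, 0, 7, 1]
R6 ← R6 + (3/4)·R4: [0, 0, 0, 0, 0]
Echelon form has 4 nonzero rows, so rank(B) = 4.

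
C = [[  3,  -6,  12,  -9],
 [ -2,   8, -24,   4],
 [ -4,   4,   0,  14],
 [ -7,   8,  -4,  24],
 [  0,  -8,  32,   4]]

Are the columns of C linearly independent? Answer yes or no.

no

Row reduce C to echelon form.
R2 ← R2 + (2/3)·R1: [0, 4, -16, -2]
R3 ← R3 + (4/3)·R1: [0, -4, 16, 2]
R4 ← R4 + (7/3)·R1: [0, -6, 24, 3]
R3 ← R3 + R2: [0, 0, 0, 0]
R4 ← R4 + (3/2)·R2: [0, 0, 0, 0]
R5 ← R5 + (2)·R2: [0, 0, 0, 0]
2 pivots among 4 columns.
Only 2 < 4 pivot columns, so the columns are linearly dependent.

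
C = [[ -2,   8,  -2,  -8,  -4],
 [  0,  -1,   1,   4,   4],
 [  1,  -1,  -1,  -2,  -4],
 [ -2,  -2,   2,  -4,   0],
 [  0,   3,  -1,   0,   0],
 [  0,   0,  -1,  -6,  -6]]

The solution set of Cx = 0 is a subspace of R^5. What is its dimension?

2

Row reduce to echelon form.
R3 ← R3 + (1/2)·R1: [0, 3, -2, -6, -6]
R4 ← R4 − R1: [0, -10, 4, 4, 4]
R3 ← R3 + (3)·R2: [0, 0, 1, 6, 6]
R4 ← R4 − (10)·R2: [0, 0, -6, -36, -36]
R5 ← R5 + (3)·R2: [0, 0, 2, 12, 12]
R4 ← R4 + (6)·R3: [0, 0, 0, 0, 0]
R5 ← R5 − (2)·R3: [0, 0, 0, 0, 0]
R6 ← R6 + R3: [0, 0, 0, 0, 0]
3 nonzero rows, so rank(C) = 3.
C has 5 columns; by rank–nullity, nullity = 5 − 3 = 2.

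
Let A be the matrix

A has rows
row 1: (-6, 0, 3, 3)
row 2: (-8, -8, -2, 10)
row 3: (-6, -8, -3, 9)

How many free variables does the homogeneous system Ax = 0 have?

2

Row reduce to echelon form.
R2 ← R2 − (4/3)·R1: [0, -8, -6, 6]
R3 ← R3 − R1: [0, -8, -6, 6]
R3 ← R3 − R2: [0, 0, 0, 0]
2 nonzero rows, so rank(A) = 2.
A has 4 columns; by rank–nullity, nullity = 4 − 2 = 2.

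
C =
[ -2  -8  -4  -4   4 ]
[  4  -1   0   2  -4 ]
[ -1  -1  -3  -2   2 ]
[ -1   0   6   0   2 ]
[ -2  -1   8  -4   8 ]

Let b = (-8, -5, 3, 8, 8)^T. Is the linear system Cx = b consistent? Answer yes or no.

no

Row reduce the augmented matrix [C | b].
R2 ← R2 + (2)·R1: [0, -17, -8, -6, 4, -21]
R3 ← R3 − (1/2)·R1: [0, 3, -1, 0, 0, 7]
R4 ← R4 − (1/2)·R1: [0, 4, 8, 2, 0, 12]
R5 ← R5 − R1: [0, 7, 12, 0, 4, 16]
R3 ← R3 + (3/17)·R2: [0, 0, -41/17, -18/17, 12/17, 56/17]
R4 ← R4 + (4/17)·R2: [0, 0, 104/17, 10/17, 16/17, 120/17]
R5 ← R5 + (7/17)·R2: [0, 0, 148/17, -42/17, 96/17, 125/17]
R4 ← R4 + (104/41)·R3: [0, 0, 0, -86/41, 112/41, 632/41]
R5 ← R5 + (148/41)·R3: [0, 0, 0, -258/41, 336/41, 789/41]
R5 ← R5 − (3)·R4: [0, 0, 0, 0, 0, -27]
The echelon form has 5 nonzero rows; the last pivot sits in the augmented column, so rank(C) = 4 but rank([C|b]) = 5.
Since the ranks differ, the system is inconsistent.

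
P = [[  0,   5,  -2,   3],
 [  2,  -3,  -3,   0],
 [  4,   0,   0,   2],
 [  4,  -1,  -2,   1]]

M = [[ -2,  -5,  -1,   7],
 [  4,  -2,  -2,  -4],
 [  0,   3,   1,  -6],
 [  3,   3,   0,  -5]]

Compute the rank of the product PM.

3

First compute PM:
[[ 29,  -7, -12, -23],
 [-16, -13,   1,  44],
 [ -2, -14,  -4,  18],
 [ -9, -21,  -4,  39]]
Now row reduce the product.
R2 ← R2 + (16/29)·R1: [0, -489/29, -163/29, 908/29]
R3 ← R3 + (2/29)·R1: [0, -420/29, -140/29, 476/29]
R4 ← R4 + (9/29)·R1: [0, -672/29, -224/29, 924/29]
R3 ← R3 − (140/163)·R2: [0, 0, 0, -1708/163]
R4 ← R4 − (224/163)·R2: [0, 0, 0, -1820/163]
R4 ← R4 − (65/61)·R3: [0, 0, 0, 0]
3 nonzero rows, so rank(PM) = 3.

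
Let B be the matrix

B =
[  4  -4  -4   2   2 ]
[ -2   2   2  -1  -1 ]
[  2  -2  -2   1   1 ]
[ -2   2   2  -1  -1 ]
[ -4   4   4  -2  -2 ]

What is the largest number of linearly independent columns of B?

1

Row reduce to echelon form.
R2 ← R2 + (1/2)·R1: [0, 0, 0, 0, 0]
R3 ← R3 − (1/2)·R1: [0, 0, 0, 0, 0]
R4 ← R4 + (1/2)·R1: [0, 0, 0, 0, 0]
R5 ← R5 + R1: [0, 0, 0, 0, 0]
Echelon form has 1 nonzero row, so rank(B) = 1.
The rank gives the maximum number of linearly independent columns: 1.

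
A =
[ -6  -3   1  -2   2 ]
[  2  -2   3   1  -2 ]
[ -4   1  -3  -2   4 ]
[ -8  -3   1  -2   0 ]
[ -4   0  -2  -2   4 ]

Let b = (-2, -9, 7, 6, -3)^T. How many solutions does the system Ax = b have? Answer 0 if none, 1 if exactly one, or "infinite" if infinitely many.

0

Row reduce the augmented matrix [A | b].
R2 ← R2 + (1/3)·R1: [0, -3, 10/3, 1/3, -4/3, -29/3]
R3 ← R3 − (2/3)·R1: [0, 3, -11/3, -2/3, 8/3, 25/3]
R4 ← R4 − (4/3)·R1: [0, 1, -1/3, 2/3, -8/3, 26/3]
R5 ← R5 − (2/3)·R1: [0, 2, -8/3, -2/3, 8/3, -5/3]
R3 ← R3 + R2: [0, 0, -1/3, -1/3, 4/3, -4/3]
R4 ← R4 + (1/3)·R2: [0, 0, 7/9, 7/9, -28/9, 49/9]
R5 ← R5 + (2/3)·R2: [0, 0, -4/9, -4/9, 16/9, -73/9]
R4 ← R4 + (7/3)·R3: [0, 0, 0, 0, 0, 7/3]
R5 ← R5 − (4/3)·R3: [0, 0, 0, 0, 0, -19/3]
R5 ← R5 + (19/7)·R4: [0, 0, 0, 0, 0, 0]
The echelon form has 4 nonzero rows; the last pivot sits in the augmented column, so rank(A) = 3 but rank([A|b]) = 4.
Since the ranks differ, the system is inconsistent.
It has no solutions.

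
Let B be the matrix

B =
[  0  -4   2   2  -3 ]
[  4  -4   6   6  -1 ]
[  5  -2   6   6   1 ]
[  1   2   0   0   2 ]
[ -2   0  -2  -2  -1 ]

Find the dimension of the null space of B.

3

Row reduce to echelon form.
Swap R1 ↔ R2
R3 ← R3 − (5/4)·R1: [0, 3, -3/2, -3/2, 9/4]
R4 ← R4 − (1/4)·R1: [0, 3, -3/2, -3/2, 9/4]
R5 ← R5 + (1/2)·R1: [0, -2, 1, 1, -3/2]
R3 ← R3 + (3/4)·R2: [0, 0, 0, 0, 0]
R4 ← R4 + (3/4)·R2: [0, 0, 0, 0, 0]
R5 ← R5 − (1/2)·R2: [0, 0, 0, 0, 0]
2 nonzero rows, so rank(B) = 2.
B has 5 columns; by rank–nullity, nullity = 5 − 2 = 3.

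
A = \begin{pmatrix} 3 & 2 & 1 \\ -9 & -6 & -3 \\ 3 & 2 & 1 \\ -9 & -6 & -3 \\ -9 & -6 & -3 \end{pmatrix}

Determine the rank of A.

Row reduce to echelon form.
R2 ← R2 + (3)·R1: [0, 0, 0]
R3 ← R3 − R1: [0, 0, 0]
R4 ← R4 + (3)·R1: [0, 0, 0]
R5 ← R5 + (3)·R1: [0, 0, 0]
Echelon form has 1 nonzero row, so rank(A) = 1.

1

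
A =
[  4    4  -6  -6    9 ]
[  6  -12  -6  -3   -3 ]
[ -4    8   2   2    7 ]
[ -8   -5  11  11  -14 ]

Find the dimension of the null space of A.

2

Row reduce to echelon form.
R2 ← R2 − (3/2)·R1: [0, -18, 3, 6, -33/2]
R3 ← R3 + R1: [0, 12, -4, -4, 16]
R4 ← R4 + (2)·R1: [0, 3, -1, -1, 4]
R3 ← R3 + (2/3)·R2: [0, 0, -2, 0, 5]
R4 ← R4 + (1/6)·R2: [0, 0, -1/2, 0, 5/4]
R4 ← R4 − (1/4)·R3: [0, 0, 0, 0, 0]
3 nonzero rows, so rank(A) = 3.
A has 5 columns; by rank–nullity, nullity = 5 − 3 = 2.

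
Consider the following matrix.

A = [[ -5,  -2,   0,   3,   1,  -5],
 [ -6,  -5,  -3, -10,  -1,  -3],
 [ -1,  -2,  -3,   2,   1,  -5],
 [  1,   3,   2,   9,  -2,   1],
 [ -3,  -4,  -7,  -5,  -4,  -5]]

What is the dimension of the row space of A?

Row reduce to echelon form.
R2 ← R2 − (6/5)·R1: [0, -13/5, -3, -68/5, -11/5, 3]
R3 ← R3 − (1/5)·R1: [0, -8/5, -3, 7/5, 4/5, -4]
R4 ← R4 + (1/5)·R1: [0, 13/5, 2, 48/5, -9/5, 0]
R5 ← R5 − (3/5)·R1: [0, -14/5, -7, -34/5, -23/5, -2]
R3 ← R3 − (8/13)·R2: [0, 0, -15/13, 127/13, 28/13, -76/13]
R4 ← R4 + R2: [0, 0, -1, -4, -4, 3]
R5 ← R5 − (14/13)·R2: [0, 0, -49/13, 102/13, -29/13, -68/13]
R4 ← R4 − (13/15)·R3: [0, 0, 0, -187/15, -88/15, 121/15]
R5 ← R5 − (49/15)·R3: [0, 0, 0, -361/15, -139/15, 208/15]
R5 ← R5 − (361/187)·R4: [0, 0, 0, 0, 35/17, -29/17]
Echelon form has 5 nonzero rows, so rank(A) = 5.
The row space has dimension equal to the rank: 5.

5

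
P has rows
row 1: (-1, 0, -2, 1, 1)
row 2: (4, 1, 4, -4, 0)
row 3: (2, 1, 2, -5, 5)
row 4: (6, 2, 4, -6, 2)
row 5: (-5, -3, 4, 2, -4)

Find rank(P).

3

Row reduce to echelon form.
R2 ← R2 + (4)·R1: [0, 1, -4, 0, 4]
R3 ← R3 + (2)·R1: [0, 1, -2, -3, 7]
R4 ← R4 + (6)·R1: [0, 2, -8, 0, 8]
R5 ← R5 − (5)·R1: [0, -3, 14, -3, -9]
R3 ← R3 − R2: [0, 0, 2, -3, 3]
R4 ← R4 − (2)·R2: [0, 0, 0, 0, 0]
R5 ← R5 + (3)·R2: [0, 0, 2, -3, 3]
R5 ← R5 − R3: [0, 0, 0, 0, 0]
Echelon form has 3 nonzero rows, so rank(P) = 3.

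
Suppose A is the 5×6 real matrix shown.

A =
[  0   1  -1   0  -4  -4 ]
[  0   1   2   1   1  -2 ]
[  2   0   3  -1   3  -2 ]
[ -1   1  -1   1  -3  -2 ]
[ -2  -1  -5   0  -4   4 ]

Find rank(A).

3

Row reduce to echelon form.
Swap R1 ↔ R3
R4 ← R4 + (1/2)·R1: [0, 1, 1/2, 1/2, -3/2, -3]
R5 ← R5 + R1: [0, -1, -2, -1, -1, 2]
R3 ← R3 − R2: [0, 0, -3, -1, -5, -2]
R4 ← R4 − R2: [0, 0, -3/2, -1/2, -5/2, -1]
R5 ← R5 + R2: [0, 0, 0, 0, 0, 0]
R4 ← R4 − (1/2)·R3: [0, 0, 0, 0, 0, 0]
Echelon form has 3 nonzero rows, so rank(A) = 3.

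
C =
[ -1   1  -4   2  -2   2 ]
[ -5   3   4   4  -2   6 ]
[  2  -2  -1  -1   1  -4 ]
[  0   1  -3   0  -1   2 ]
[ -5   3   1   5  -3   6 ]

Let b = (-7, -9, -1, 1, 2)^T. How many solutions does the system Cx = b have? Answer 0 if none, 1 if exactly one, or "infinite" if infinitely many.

Row reduce the augmented matrix [C | b].
R2 ← R2 − (5)·R1: [0, -2, 24, -6, 8, -4, 26]
R3 ← R3 + (2)·R1: [0, 0, -9, 3, -3, 0, -15]
R5 ← R5 − (5)·R1: [0, -2, 21, -5, 7, -4, 37]
R4 ← R4 + (1/2)·R2: [0, 0, 9, -3, 3, 0, 14]
R5 ← R5 − R2: [0, 0, -3, 1, -1, 0, 11]
R4 ← R4 + R3: [0, 0, 0, 0, 0, 0, -1]
R5 ← R5 − (1/3)·R3: [0, 0, 0, 0, 0, 0, 16]
R5 ← R5 + (16)·R4: [0, 0, 0, 0, 0, 0, 0]
The echelon form has 4 nonzero rows; the last pivot sits in the augmented column, so rank(C) = 3 but rank([C|b]) = 4.
Since the ranks differ, the system is inconsistent.
It has no solutions.

0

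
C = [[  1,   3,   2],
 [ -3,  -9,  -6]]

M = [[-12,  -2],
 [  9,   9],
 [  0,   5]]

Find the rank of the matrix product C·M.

1

First compute CM:
[[ 15,  35],
 [-45, -105]]
Now row reduce the product.
R2 ← R2 + (3)·R1: [0, 0]
1 nonzero row, so rank(CM) = 1.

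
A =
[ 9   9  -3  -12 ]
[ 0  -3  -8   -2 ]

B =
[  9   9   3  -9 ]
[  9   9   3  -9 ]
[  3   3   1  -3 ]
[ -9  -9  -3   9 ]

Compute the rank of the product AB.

1

First compute AB:
[[261, 261,  87, -261],
 [-33, -33, -11,  33]]
Now row reduce the product.
R2 ← R2 + (11/87)·R1: [0, 0, 0, 0]
1 nonzero row, so rank(AB) = 1.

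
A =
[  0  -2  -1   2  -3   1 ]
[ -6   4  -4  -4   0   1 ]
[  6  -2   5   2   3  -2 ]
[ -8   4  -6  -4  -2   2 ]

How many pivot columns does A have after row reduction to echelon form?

Row reduce to echelon form.
Swap R1 ↔ R2
R3 ← R3 + R1: [0, 2, 1, -2, 3, -1]
R4 ← R4 − (4/3)·R1: [0, -4/3, -2/3, 4/3, -2, 2/3]
R3 ← R3 + R2: [0, 0, 0, 0, 0, 0]
R4 ← R4 − (2/3)·R2: [0, 0, 0, 0, 0, 0]
Echelon form has 2 nonzero rows, so rank(A) = 2.
Each nonzero row contributes one pivot column: 2 pivot columns.

2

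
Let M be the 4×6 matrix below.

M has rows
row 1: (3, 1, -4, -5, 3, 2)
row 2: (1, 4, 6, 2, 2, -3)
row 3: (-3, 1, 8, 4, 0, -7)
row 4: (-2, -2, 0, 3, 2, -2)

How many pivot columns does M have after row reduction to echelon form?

Row reduce to echelon form.
R2 ← R2 − (1/3)·R1: [0, 11/3, 22/3, 11/3, 1, -11/3]
R3 ← R3 + R1: [0, 2, 4, -1, 3, -5]
R4 ← R4 + (2/3)·R1: [0, -4/3, -8/3, -1/3, 4, -2/3]
R3 ← R3 − (6/11)·R2: [0, 0, 0, -3, 27/11, -3]
R4 ← R4 + (4/11)·R2: [0, 0, 0, 1, 48/11, -2]
R4 ← R4 + (1/3)·R3: [0, 0, 0, 0, 57/11, -3]
Echelon form has 4 nonzero rows, so rank(M) = 4.
Each nonzero row contributes one pivot column: 4 pivot columns.

4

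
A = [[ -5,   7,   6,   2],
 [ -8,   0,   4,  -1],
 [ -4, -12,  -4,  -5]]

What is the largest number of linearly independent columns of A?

2

Row reduce to echelon form.
R2 ← R2 − (8/5)·R1: [0, -56/5, -28/5, -21/5]
R3 ← R3 − (4/5)·R1: [0, -88/5, -44/5, -33/5]
R3 ← R3 − (11/7)·R2: [0, 0, 0, 0]
Echelon form has 2 nonzero rows, so rank(A) = 2.
The rank gives the maximum number of linearly independent columns: 2.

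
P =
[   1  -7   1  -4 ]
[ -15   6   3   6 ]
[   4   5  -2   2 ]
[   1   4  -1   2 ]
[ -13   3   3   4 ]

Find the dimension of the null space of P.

Row reduce to echelon form.
R2 ← R2 + (15)·R1: [0, -99, 18, -54]
R3 ← R3 − (4)·R1: [0, 33, -6, 18]
R4 ← R4 − R1: [0, 11, -2, 6]
R5 ← R5 + (13)·R1: [0, -88, 16, -48]
R3 ← R3 + (1/3)·R2: [0, 0, 0, 0]
R4 ← R4 + (1/9)·R2: [0, 0, 0, 0]
R5 ← R5 − (8/9)·R2: [0, 0, 0, 0]
2 nonzero rows, so rank(P) = 2.
P has 4 columns; by rank–nullity, nullity = 4 − 2 = 2.

2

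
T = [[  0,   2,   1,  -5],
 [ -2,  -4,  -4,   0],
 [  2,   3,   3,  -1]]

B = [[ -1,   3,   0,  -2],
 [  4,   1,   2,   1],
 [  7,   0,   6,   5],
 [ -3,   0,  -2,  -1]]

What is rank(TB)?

First compute TB:
[[ 30,   2,  20,  12],
 [-42, -10, -32, -20],
 [ 34,   9,  26,  15]]
Now row reduce the product.
R2 ← R2 + (7/5)·R1: [0, -36/5, -4, -16/5]
R3 ← R3 − (17/15)·R1: [0, 101/15, 10/3, 7/5]
R3 ← R3 + (101/108)·R2: [0, 0, -11/27, -43/27]
3 nonzero rows, so rank(TB) = 3.

3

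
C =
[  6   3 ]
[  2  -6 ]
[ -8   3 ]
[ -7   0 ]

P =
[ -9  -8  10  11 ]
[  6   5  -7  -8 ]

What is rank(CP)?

First compute CP:
[[-36, -33,  39,  42],
 [-54, -46,  62,  70],
 [ 90,  79, -101, -112],
 [ 63,  56, -70, -77]]
Now row reduce the product.
R2 ← R2 − (3/2)·R1: [0, 7/2, 7/2, 7]
R3 ← R3 + (5/2)·R1: [0, -7/2, -7/2, -7]
R4 ← R4 + (7/4)·R1: [0, -7/4, -7/4, -7/2]
R3 ← R3 + R2: [0, 0, 0, 0]
R4 ← R4 + (1/2)·R2: [0, 0, 0, 0]
2 nonzero rows, so rank(CP) = 2.

2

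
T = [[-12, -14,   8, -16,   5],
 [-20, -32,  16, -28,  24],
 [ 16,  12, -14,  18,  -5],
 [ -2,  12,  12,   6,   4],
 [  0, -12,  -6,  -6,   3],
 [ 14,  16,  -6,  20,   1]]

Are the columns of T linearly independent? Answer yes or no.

no

Row reduce T to echelon form.
R2 ← R2 − (5/3)·R1: [0, -26/3, 8/3, -4/3, 47/3]
R3 ← R3 + (4/3)·R1: [0, -20/3, -10/3, -10/3, 5/3]
R4 ← R4 − (1/6)·R1: [0, 43/3, 32/3, 26/3, 19/6]
R6 ← R6 + (7/6)·R1: [0, -1/3, 10/3, 4/3, 41/6]
R3 ← R3 − (10/13)·R2: [0, 0, -70/13, -30/13, -135/13]
R4 ← R4 + (43/26)·R2: [0, 0, 196/13, 84/13, 378/13]
R5 ← R5 − (18/13)·R2: [0, 0, -126/13, -54/13, -243/13]
R6 ← R6 − (1/26)·R2: [0, 0, 42/13, 18/13, 81/13]
R4 ← R4 + (14/5)·R3: [0, 0, 0, 0, 0]
R5 ← R5 − (9/5)·R3: [0, 0, 0, 0, 0]
R6 ← R6 + (3/5)·R3: [0, 0, 0, 0, 0]
3 pivots among 5 columns.
Only 3 < 5 pivot columns, so the columns are linearly dependent.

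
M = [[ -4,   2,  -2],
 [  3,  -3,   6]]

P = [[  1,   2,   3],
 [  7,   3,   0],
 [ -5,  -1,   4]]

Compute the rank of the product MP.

First compute MP:
[[ 20,   0, -20],
 [-48,  -9,  33]]
Now row reduce the product.
R2 ← R2 + (12/5)·R1: [0, -9, -15]
2 nonzero rows, so rank(MP) = 2.

2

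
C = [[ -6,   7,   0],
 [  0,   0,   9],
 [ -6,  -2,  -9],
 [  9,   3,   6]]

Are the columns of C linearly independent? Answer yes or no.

yes

Row reduce C to echelon form.
R3 ← R3 − R1: [0, -9, -9]
R4 ← R4 + (3/2)·R1: [0, 27/2, 6]
Swap R2 ↔ R3
R4 ← R4 + (3/2)·R2: [0, 0, -15/2]
R4 ← R4 + (5/6)·R3: [0, 0, 0]
3 pivots among 3 columns.
Every column is a pivot column, so the columns are linearly independent.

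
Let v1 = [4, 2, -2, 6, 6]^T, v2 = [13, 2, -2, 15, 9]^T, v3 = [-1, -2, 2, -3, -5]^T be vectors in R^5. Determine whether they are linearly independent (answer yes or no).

no

Form the matrix with these vectors as rows and row reduce.
R2 ← R2 − (13/4)·R1: [0, -9/2, 9/2, -9/2, -21/2]
R3 ← R3 + (1/4)·R1: [0, -3/2, 3/2, -3/2, -7/2]
R3 ← R3 − (1/3)·R2: [0, 0, 0, 0, 0]
2 nonzero rows, so the 3 vectors span a space of dimension 2.
Since 2 < 3, the vectors are linearly dependent.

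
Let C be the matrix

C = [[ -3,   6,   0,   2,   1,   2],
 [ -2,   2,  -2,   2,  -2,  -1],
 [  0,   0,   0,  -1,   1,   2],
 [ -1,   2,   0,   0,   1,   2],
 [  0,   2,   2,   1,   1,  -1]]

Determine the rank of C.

3

Row reduce to echelon form.
R2 ← R2 − (2/3)·R1: [0, -2, -2, 2/3, -8/3, -7/3]
R4 ← R4 − (1/3)·R1: [0, 0, 0, -2/3, 2/3, 4/3]
R5 ← R5 + R2: [0, 0, 0, 5/3, -5/3, -10/3]
R4 ← R4 − (2/3)·R3: [0, 0, 0, 0, 0, 0]
R5 ← R5 + (5/3)·R3: [0, 0, 0, 0, 0, 0]
Echelon form has 3 nonzero rows, so rank(C) = 3.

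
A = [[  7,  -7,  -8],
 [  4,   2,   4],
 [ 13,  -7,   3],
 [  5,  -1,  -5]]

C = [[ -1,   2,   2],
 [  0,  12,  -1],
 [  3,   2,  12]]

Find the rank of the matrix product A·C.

3

First compute AC:
[[-31, -86, -75],
 [  8,  40,  54],
 [ -4, -52,  69],
 [-20, -12, -49]]
Now row reduce the product.
R2 ← R2 + (8/31)·R1: [0, 552/31, 1074/31]
R3 ← R3 − (4/31)·R1: [0, -1268/31, 2439/31]
R4 ← R4 − (20/31)·R1: [0, 1348/31, -19/31]
R3 ← R3 + (317/138)·R2: [0, 0, 3640/23]
R4 ← R4 − (337/138)·R2: [0, 0, -1960/23]
R4 ← R4 + (7/13)·R3: [0, 0, 0]
3 nonzero rows, so rank(AC) = 3.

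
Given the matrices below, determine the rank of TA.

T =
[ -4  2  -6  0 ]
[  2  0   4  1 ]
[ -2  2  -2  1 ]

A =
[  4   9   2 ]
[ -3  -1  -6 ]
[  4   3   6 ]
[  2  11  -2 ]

2

First compute TA:
[[-46, -56, -56],
 [ 26,  41,  26],
 [-20, -15, -30]]
Now row reduce the product.
R2 ← R2 + (13/23)·R1: [0, 215/23, -130/23]
R3 ← R3 − (10/23)·R1: [0, 215/23, -130/23]
R3 ← R3 − R2: [0, 0, 0]
2 nonzero rows, so rank(TA) = 2.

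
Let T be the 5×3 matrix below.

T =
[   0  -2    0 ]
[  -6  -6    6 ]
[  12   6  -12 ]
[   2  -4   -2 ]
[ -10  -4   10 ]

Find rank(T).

Row reduce to echelon form.
Swap R1 ↔ R2
R3 ← R3 + (2)·R1: [0, -6, 0]
R4 ← R4 + (1/3)·R1: [0, -6, 0]
R5 ← R5 − (5/3)·R1: [0, 6, 0]
R3 ← R3 − (3)·R2: [0, 0, 0]
R4 ← R4 − (3)·R2: [0, 0, 0]
R5 ← R5 + (3)·R2: [0, 0, 0]
Echelon form has 2 nonzero rows, so rank(T) = 2.

2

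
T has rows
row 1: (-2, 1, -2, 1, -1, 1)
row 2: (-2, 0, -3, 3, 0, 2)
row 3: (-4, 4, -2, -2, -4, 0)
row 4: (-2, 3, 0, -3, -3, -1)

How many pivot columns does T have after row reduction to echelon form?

2

Row reduce to echelon form.
R2 ← R2 − R1: [0, -1, -1, 2, 1, 1]
R3 ← R3 − (2)·R1: [0, 2, 2, -4, -2, -2]
R4 ← R4 − R1: [0, 2, 2, -4, -2, -2]
R3 ← R3 + (2)·R2: [0, 0, 0, 0, 0, 0]
R4 ← R4 + (2)·R2: [0, 0, 0, 0, 0, 0]
Echelon form has 2 nonzero rows, so rank(T) = 2.
Each nonzero row contributes one pivot column: 2 pivot columns.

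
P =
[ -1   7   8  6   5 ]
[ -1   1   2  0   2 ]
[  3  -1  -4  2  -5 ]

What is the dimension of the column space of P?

Row reduce to echelon form.
R2 ← R2 − R1: [0, -6, -6, -6, -3]
R3 ← R3 + (3)·R1: [0, 20, 20, 20, 10]
R3 ← R3 + (10/3)·R2: [0, 0, 0, 0, 0]
Echelon form has 2 nonzero rows, so rank(P) = 2.
The column space has dimension equal to the rank: 2.

2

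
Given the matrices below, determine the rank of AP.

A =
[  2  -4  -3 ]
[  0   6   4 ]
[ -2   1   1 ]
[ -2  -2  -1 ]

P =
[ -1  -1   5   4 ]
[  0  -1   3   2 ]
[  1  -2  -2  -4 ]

2

First compute AP:
[[ -5,   8,   4,  12],
 [  4, -14,  10,  -4],
 [  3,  -1,  -9, -10],
 [  1,   6, -14,  -8]]
Now row reduce the product.
R2 ← R2 + (4/5)·R1: [0, -38/5, 66/5, 28/5]
R3 ← R3 + (3/5)·R1: [0, 19/5, -33/5, -14/5]
R4 ← R4 + (1/5)·R1: [0, 38/5, -66/5, -28/5]
R3 ← R3 + (1/2)·R2: [0, 0, 0, 0]
R4 ← R4 + R2: [0, 0, 0, 0]
2 nonzero rows, so rank(AP) = 2.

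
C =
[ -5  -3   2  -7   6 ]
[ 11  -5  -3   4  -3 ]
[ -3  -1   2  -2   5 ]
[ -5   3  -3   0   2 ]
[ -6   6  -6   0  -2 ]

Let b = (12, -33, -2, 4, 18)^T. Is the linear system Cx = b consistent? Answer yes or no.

yes

Row reduce the augmented matrix [C | b].
R2 ← R2 + (11/5)·R1: [0, -58/5, 7/5, -57/5, 51/5, -33/5]
R3 ← R3 − (3/5)·R1: [0, 4/5, 4/5, 11/5, 7/5, -46/5]
R4 ← R4 − R1: [0, 6, -5, 7, -4, -8]
R5 ← R5 − (6/5)·R1: [0, 48/5, -42/5, 42/5, -46/5, 18/5]
R3 ← R3 + (2/29)·R2: [0, 0, 26/29, 41/29, 61/29, -280/29]
R4 ← R4 + (15/29)·R2: [0, 0, -124/29, 32/29, 37/29, -331/29]
R5 ← R5 + (24/29)·R2: [0, 0, -210/29, -30/29, -22/29, -54/29]
R4 ← R4 + (62/13)·R3: [0, 0, 0, 102/13, 147/13, -747/13]
R5 ← R5 + (105/13)·R3: [0, 0, 0, 135/13, 211/13, -1038/13]
R5 ← R5 − (45/34)·R4: [0, 0, 0, 0, 43/34, -129/34]
The echelon form has 5 nonzero rows, and every pivot lies in the first 5 columns, so rank(C) = rank([C|b]) = 5.
The system is consistent.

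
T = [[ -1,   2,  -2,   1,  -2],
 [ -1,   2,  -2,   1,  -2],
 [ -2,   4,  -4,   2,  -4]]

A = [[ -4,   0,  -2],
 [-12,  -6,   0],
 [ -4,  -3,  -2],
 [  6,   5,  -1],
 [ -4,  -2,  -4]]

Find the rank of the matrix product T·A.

1

First compute TA:
[[  2,   3,  13],
 [  2,   3,  13],
 [  4,   6,  26]]
Now row reduce the product.
R2 ← R2 − R1: [0, 0, 0]
R3 ← R3 − (2)·R1: [0, 0, 0]
1 nonzero row, so rank(TA) = 1.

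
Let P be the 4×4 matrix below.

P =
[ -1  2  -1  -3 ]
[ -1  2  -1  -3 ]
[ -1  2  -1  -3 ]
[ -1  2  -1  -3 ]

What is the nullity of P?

Row reduce to echelon form.
R2 ← R2 − R1: [0, 0, 0, 0]
R3 ← R3 − R1: [0, 0, 0, 0]
R4 ← R4 − R1: [0, 0, 0, 0]
1 nonzero row, so rank(P) = 1.
P has 4 columns; by rank–nullity, nullity = 4 − 1 = 3.

3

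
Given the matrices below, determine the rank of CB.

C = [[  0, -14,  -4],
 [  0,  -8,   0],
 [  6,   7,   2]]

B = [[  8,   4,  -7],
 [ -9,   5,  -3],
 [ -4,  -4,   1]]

3

First compute CB:
[[142, -54,  38],
 [ 72, -40,  24],
 [-23,  51, -61]]
Now row reduce the product.
R2 ← R2 − (36/71)·R1: [0, -896/71, 336/71]
R3 ← R3 + (23/142)·R1: [0, 3000/71, -3894/71]
R3 ← R3 + (375/112)·R2: [0, 0, -39]
3 nonzero rows, so rank(CB) = 3.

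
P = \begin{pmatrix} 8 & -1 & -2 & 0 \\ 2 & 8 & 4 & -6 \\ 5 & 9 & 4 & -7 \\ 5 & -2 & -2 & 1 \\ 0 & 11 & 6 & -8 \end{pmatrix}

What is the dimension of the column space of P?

2

Row reduce to echelon form.
R2 ← R2 − (1/4)·R1: [0, 33/4, 9/2, -6]
R3 ← R3 − (5/8)·R1: [0, 77/8, 21/4, -7]
R4 ← R4 − (5/8)·R1: [0, -11/8, -3/4, 1]
R3 ← R3 − (7/6)·R2: [0, 0, 0, 0]
R4 ← R4 + (1/6)·R2: [0, 0, 0, 0]
R5 ← R5 − (4/3)·R2: [0, 0, 0, 0]
Echelon form has 2 nonzero rows, so rank(P) = 2.
The column space has dimension equal to the rank: 2.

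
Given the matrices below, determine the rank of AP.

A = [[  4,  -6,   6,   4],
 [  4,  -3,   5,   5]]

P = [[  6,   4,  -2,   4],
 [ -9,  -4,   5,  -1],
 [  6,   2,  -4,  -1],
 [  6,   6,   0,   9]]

2

First compute AP:
[[138,  76, -62,  52],
 [111,  68, -43,  59]]
Now row reduce the product.
R2 ← R2 − (37/46)·R1: [0, 158/23, 158/23, 395/23]
2 nonzero rows, so rank(AP) = 2.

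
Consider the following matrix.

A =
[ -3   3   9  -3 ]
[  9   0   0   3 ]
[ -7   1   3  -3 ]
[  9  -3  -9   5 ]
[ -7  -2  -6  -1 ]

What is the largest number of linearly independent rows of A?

2

Row reduce to echelon form.
R2 ← R2 + (3)·R1: [0, 9, 27, -6]
R3 ← R3 − (7/3)·R1: [0, -6, -18, 4]
R4 ← R4 + (3)·R1: [0, 6, 18, -4]
R5 ← R5 − (7/3)·R1: [0, -9, -27, 6]
R3 ← R3 + (2/3)·R2: [0, 0, 0, 0]
R4 ← R4 − (2/3)·R2: [0, 0, 0, 0]
R5 ← R5 + R2: [0, 0, 0, 0]
Echelon form has 2 nonzero rows, so rank(A) = 2.
The rank gives the maximum number of linearly independent rows: 2.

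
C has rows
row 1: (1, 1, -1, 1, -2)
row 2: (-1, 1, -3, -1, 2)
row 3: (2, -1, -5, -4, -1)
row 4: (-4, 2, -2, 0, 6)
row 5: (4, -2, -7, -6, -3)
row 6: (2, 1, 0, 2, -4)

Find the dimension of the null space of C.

Row reduce to echelon form.
R2 ← R2 + R1: [0, 2, -4, 0, 0]
R3 ← R3 − (2)·R1: [0, -3, -3, -6, 3]
R4 ← R4 + (4)·R1: [0, 6, -6, 4, -2]
R5 ← R5 − (4)·R1: [0, -6, -3, -10, 5]
R6 ← R6 − (2)·R1: [0, -1, 2, 0, 0]
R3 ← R3 + (3/2)·R2: [0, 0, -9, -6, 3]
R4 ← R4 − (3)·R2: [0, 0, 6, 4, -2]
R5 ← R5 + (3)·R2: [0, 0, -15, -10, 5]
R6 ← R6 + (1/2)·R2: [0, 0, 0, 0, 0]
R4 ← R4 + (2/3)·R3: [0, 0, 0, 0, 0]
R5 ← R5 − (5/3)·R3: [0, 0, 0, 0, 0]
3 nonzero rows, so rank(C) = 3.
C has 5 columns; by rank–nullity, nullity = 5 − 3 = 2.

2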